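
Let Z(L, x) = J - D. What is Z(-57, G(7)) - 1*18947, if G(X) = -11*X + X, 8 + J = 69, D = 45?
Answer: -18931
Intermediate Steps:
J = 61 (J = -8 + 69 = 61)
G(X) = -10*X
Z(L, x) = 16 (Z(L, x) = 61 - 1*45 = 61 - 45 = 16)
Z(-57, G(7)) - 1*18947 = 16 - 1*18947 = 16 - 18947 = -18931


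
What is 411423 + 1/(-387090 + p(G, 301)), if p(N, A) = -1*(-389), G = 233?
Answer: 159097685522/386701 ≈ 4.1142e+5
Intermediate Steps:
p(N, A) = 389
411423 + 1/(-387090 + p(G, 301)) = 411423 + 1/(-387090 + 389) = 411423 + 1/(-386701) = 411423 - 1/386701 = 159097685522/386701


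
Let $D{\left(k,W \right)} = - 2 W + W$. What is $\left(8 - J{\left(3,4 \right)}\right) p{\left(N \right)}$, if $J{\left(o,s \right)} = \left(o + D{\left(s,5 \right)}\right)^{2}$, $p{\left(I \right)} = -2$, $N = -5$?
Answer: $-8$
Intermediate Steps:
$D{\left(k,W \right)} = - W$
$J{\left(o,s \right)} = \left(-5 + o\right)^{2}$ ($J{\left(o,s \right)} = \left(o - 5\right)^{2} = \left(-5 + o\right)^{2}$)
$\left(8 - J{\left(3,4 \right)}\right) p{\left(N \right)} = \left(8 - \left(-5 + 3\right)^{2}\right) \left(-2\right) = \left(8 - \left(-2\right)^{2}\right) \left(-2\right) = \left(8 - 4\right) \left(-2\right) = 4 \left(-2\right) = -8$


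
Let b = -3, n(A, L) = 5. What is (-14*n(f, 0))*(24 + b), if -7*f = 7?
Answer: -1470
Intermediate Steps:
f = -1 (f = -1/7*7 = -1)
(-14*n(f, 0))*(24 + b) = (-14*5)*(24 - 3) = -70*21 = -1470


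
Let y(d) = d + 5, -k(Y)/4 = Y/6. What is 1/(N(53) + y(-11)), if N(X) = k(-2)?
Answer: -3/14 ≈ -0.21429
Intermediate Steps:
k(Y) = -2*Y/3 (k(Y) = -4*Y/6 = -2*Y/3)
y(d) = 5 + d
N(X) = 4/3 (N(X) = -⅔*(-2) = 4/3)
1/(N(53) + y(-11)) = 1/(4/3 + (5 - 11)) = 1/(4/3 - 6) = 1/(-14/3) = -3/14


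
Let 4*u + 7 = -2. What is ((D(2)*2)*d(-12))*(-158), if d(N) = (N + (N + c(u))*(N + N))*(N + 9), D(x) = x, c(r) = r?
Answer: 625680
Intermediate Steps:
u = -9/4 (u = -7/4 + (¼)*(-2) = -7/4 - ½ = -9/4 ≈ -2.2500)
d(N) = (9 + N)*(N + 2*N*(-9/4 + N)) (d(N) = (N + (N - 9/4)*(N + N))*(N + 9) = (N + (-9/4 + N)*(2*N))*(9 + N) = (N + 2*N*(-9/4 + N))*(9 + N) = (9 + N)*(N + 2*N*(-9/4 + N)))
((D(2)*2)*d(-12))*(-158) = ((2*2)*((½)*(-12)*(-63 + 4*(-12)² + 29*(-12))))*(-158) = (4*((½)*(-12)*(-63 + 4*144 - 348)))*(-158) = (4*((½)*(-12)*(-63 + 576 - 348)))*(-158) = (4*((½)*(-12)*165))*(-158) = (4*(-990))*(-158) = -3960*(-158) = 625680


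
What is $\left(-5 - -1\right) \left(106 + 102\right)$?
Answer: $-832$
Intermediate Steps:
$\left(-5 - -1\right) \left(106 + 102\right) = \left(-5 + 1\right) 208 = \left(-4\right) 208 = -832$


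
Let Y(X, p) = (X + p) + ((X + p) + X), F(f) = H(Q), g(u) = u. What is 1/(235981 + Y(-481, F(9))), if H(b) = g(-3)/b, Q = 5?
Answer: 5/1172684 ≈ 4.2637e-6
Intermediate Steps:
H(b) = -3/b
F(f) = -⅗ (F(f) = -3/5 = -3*⅕ = -⅗)
Y(X, p) = 2*p + 3*X (Y(X, p) = (X + p) + (p + 2*X) = 2*p + 3*X)
1/(235981 + Y(-481, F(9))) = 1/(235981 + (2*(-⅗) + 3*(-481))) = 1/(235981 + (-6/5 - 1443)) = 1/(235981 - 7221/5) = 1/(1172684/5) = 5/1172684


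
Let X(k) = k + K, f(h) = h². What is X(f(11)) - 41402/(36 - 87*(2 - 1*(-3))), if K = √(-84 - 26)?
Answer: 89681/399 + I*√110 ≈ 224.76 + 10.488*I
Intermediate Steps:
K = I*√110 (K = √(-110) = I*√110 ≈ 10.488*I)
X(k) = k + I*√110
X(f(11)) - 41402/(36 - 87*(2 - 1*(-3))) = (11² + I*√110) - 41402/(36 - 87*(2 - 1*(-3))) = (121 + I*√110) - 41402/(36 - 87*(2 + 3)) = (121 + I*√110) - 41402/(36 - 87*5) = (121 + I*√110) - 41402/(36 - 435) = (121 + I*√110) - 41402/(-399) = (121 + I*√110) - 41402*(-1)/399 = (121 + I*√110) - 1*(-41402/399) = (121 + I*√110) + 41402/399 = 89681/399 + I*√110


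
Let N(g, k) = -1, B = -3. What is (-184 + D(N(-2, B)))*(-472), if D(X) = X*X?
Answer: 86376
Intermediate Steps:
D(X) = X²
(-184 + D(N(-2, B)))*(-472) = (-184 + (-1)²)*(-472) = (-184 + 1)*(-472) = -183*(-472) = 86376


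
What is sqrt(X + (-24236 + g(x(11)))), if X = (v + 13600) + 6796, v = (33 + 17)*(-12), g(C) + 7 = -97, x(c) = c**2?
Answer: 8*I*sqrt(71) ≈ 67.409*I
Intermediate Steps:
g(C) = -104 (g(C) = -7 - 97 = -104)
v = -600 (v = 50*(-12) = -600)
X = 19796 (X = (-600 + 13600) + 6796 = 13000 + 6796 = 19796)
sqrt(X + (-24236 + g(x(11)))) = sqrt(19796 + (-24236 - 104)) = sqrt(19796 - 24340) = sqrt(-4544) = 8*I*sqrt(71)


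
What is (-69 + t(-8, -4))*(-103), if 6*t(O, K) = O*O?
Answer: 18025/3 ≈ 6008.3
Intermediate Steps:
t(O, K) = O²/6 (t(O, K) = (O*O)/6 = O²/6)
(-69 + t(-8, -4))*(-103) = (-69 + (⅙)*(-8)²)*(-103) = (-69 + (⅙)*64)*(-103) = (-69 + 32/3)*(-103) = -175/3*(-103) = 18025/3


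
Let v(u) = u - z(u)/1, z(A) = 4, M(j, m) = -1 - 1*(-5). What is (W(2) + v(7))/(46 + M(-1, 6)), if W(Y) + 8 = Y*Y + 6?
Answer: 1/10 ≈ 0.10000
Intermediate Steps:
M(j, m) = 4 (M(j, m) = -1 + 5 = 4)
v(u) = -4 + u (v(u) = u - 4/1 = u - 4 = -4 + u)
W(Y) = -2 + Y**2 (W(Y) = -8 + (Y*Y + 6) = -8 + (Y**2 + 6) = -8 + (6 + Y**2) = -2 + Y**2)
(W(2) + v(7))/(46 + M(-1, 6)) = ((-2 + 2**2) + (-4 + 7))/(46 + 4) = ((-2 + 4) + 3)/50 = (2 + 3)*(1/50) = 5*(1/50) = 1/10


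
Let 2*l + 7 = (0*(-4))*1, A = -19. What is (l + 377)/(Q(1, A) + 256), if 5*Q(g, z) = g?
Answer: 1245/854 ≈ 1.4578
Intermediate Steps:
l = -7/2 (l = -7/2 + ((0*(-4))*1)/2 = -7/2 + (0*1)/2 = -7/2 + (1/2)*0 = -7/2 + 0 = -7/2 ≈ -3.5000)
Q(g, z) = g/5
(l + 377)/(Q(1, A) + 256) = (-7/2 + 377)/((1/5)*1 + 256) = 747/(2*(1/5 + 256)) = 747/(2*(1281/5)) = (747/2)*(5/1281) = 1245/854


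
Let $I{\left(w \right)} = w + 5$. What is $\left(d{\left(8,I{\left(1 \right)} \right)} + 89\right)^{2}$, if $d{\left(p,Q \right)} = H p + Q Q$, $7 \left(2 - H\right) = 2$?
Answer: $\frac{942841}{49} \approx 19242.0$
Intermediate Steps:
$H = \frac{12}{7}$ ($H = 2 - \frac{2}{7} = \frac{12}{7} \approx 1.7143$)
$I{\left(w \right)} = 5 + w$
$d{\left(p,Q \right)} = Q^{2} + \frac{12 p}{7}$ ($d{\left(p,Q \right)} = \frac{12 p}{7} + Q Q = \frac{12 p}{7} + Q^{2} = Q^{2} + \frac{12 p}{7}$)
$\left(d{\left(8,I{\left(1 \right)} \right)} + 89\right)^{2} = \left(\left(\left(5 + 1\right)^{2} + \frac{12}{7} \cdot 8\right) + 89\right)^{2} = \left(\left(6^{2} + \frac{96}{7}\right) + 89\right)^{2} = \left(\left(36 + \frac{96}{7}\right) + 89\right)^{2} = \left(\frac{348}{7} + 89\right)^{2} = \left(\frac{971}{7}\right)^{2} = \frac{942841}{49}$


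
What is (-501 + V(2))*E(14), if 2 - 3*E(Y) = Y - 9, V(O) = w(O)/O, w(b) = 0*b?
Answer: 501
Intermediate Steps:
w(b) = 0
V(O) = 0 (V(O) = 0/O = 0)
E(Y) = 11/3 - Y/3 (E(Y) = 2/3 - (Y - 9)/3 = 2/3 - (-9 + Y)/3 = 2/3 + (3 - Y/3) = 11/3 - Y/3)
(-501 + V(2))*E(14) = (-501 + 0)*(11/3 - 1/3*14) = -501*(11/3 - 14/3) = -501*(-1) = 501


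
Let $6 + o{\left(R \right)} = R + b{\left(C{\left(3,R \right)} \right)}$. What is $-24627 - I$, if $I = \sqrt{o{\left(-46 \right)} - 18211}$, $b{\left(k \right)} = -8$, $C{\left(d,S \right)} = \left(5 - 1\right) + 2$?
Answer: $-24627 - 11 i \sqrt{151} \approx -24627.0 - 135.17 i$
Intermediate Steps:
$C{\left(d,S \right)} = 6$ ($C{\left(d,S \right)} = 4 + 2 = 6$)
$o{\left(R \right)} = -14 + R$ ($o{\left(R \right)} = -6 + \left(R - 8\right) = -6 + \left(-8 + R\right) = -14 + R$)
$I = 11 i \sqrt{151}$ ($I = \sqrt{\left(-14 - 46\right) - 18211} = \sqrt{-60 - 18211} = \sqrt{-18271} = 11 i \sqrt{151} \approx 135.17 i$)
$-24627 - I = -24627 - 11 i \sqrt{151}$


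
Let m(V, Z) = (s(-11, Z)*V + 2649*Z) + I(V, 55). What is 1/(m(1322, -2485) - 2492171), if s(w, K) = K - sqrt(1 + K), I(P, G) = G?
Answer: I/(3*(-4120017*I + 2644*sqrt(69))) ≈ -8.0904e-8 + 4.3128e-10*I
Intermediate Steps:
m(V, Z) = 55 + 2649*Z + V*(Z - sqrt(1 + Z)) (m(V, Z) = ((Z - sqrt(1 + Z))*V + 2649*Z) + 55 = (V*(Z - sqrt(1 + Z)) + 2649*Z) + 55 = (2649*Z + V*(Z - sqrt(1 + Z))) + 55 = 55 + 2649*Z + V*(Z - sqrt(1 + Z)))
1/(m(1322, -2485) - 2492171) = 1/((55 + 2649*(-2485) + 1322*(-2485 - sqrt(1 - 2485))) - 2492171) = 1/((55 - 6582765 + 1322*(-2485 - sqrt(-2484))) - 2492171) = 1/((55 - 6582765 + 1322*(-2485 - 6*I*sqrt(69))) - 2492171) = 1/((55 - 6582765 + (-3285170 - 7932*I*sqrt(69))) - 2492171) = 1/((-9867880 - 7932*I*sqrt(69)) - 2492171) = 1/(-12360051 - 7932*I*sqrt(69))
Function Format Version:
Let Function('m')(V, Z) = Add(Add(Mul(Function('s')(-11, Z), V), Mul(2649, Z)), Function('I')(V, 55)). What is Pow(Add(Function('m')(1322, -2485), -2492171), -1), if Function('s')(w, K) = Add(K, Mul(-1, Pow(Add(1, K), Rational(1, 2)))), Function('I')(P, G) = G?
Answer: Mul(Rational(1, 3), I, Pow(Add(Mul(-4120017, I), Mul(2644, Pow(69, Rational(1, 2)))), -1)) ≈ Add(-8.0904e-8, Mul(4.3128e-10, I))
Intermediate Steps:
Function('m')(V, Z) = Add(55, Mul(2649, Z), Mul(V, Add(Z, Mul(-1, Pow(Add(1, Z), Rational(1, 2)))))) (Function('m')(V, Z) = Add(Add(Mul(Add(Z, Mul(-1, Pow(Add(1, Z), Rational(1, 2)))), V), Mul(2649, Z)), 55) = Add(Add(Mul(V, Add(Z, Mul(-1, Pow(Add(1, Z), Rational(1, 2))))), Mul(2649, Z)), 55) = Add(Add(Mul(2649, Z), Mul(V, Add(Z, Mul(-1, Pow(Add(1, Z), Rational(1, 2)))))), 55) = Add(55, Mul(2649, Z), Mul(V, Add(Z, Mul(-1, Pow(Add(1, Z), Rational(1, 2)))))))
Pow(Add(Function('m')(1322, -2485), -2492171), -1) = Pow(Add(Add(55, Mul(2649, -2485), Mul(1322, Add(-2485, Mul(-1, Pow(Add(1, -2485), Rational(1, 2)))))), -2492171), -1) = Pow(Add(Add(55, -6582765, Mul(1322, Add(-2485, Mul(-1, Pow(-2484, Rational(1, 2)))))), -2492171), -1) = Pow(Add(Add(55, -6582765, Mul(1322, Add(-2485, Mul(-1, Mul(6, I, Pow(69, Rational(1, 2))))))), -2492171), -1) = Pow(Add(Add(55, -6582765, Mul(1322, Add(-2485, Mul(-6, I, Pow(69, Rational(1, 2)))))), -2492171), -1) = Pow(Add(Add(55, -6582765, Add(-3285170, Mul(-7932, I, Pow(69, Rational(1, 2))))), -2492171), -1) = Pow(Add(Add(-9867880, Mul(-7932, I, Pow(69, Rational(1, 2)))), -2492171), -1) = Pow(Add(-12360051, Mul(-7932, I, Pow(69, Rational(1, 2)))), -1)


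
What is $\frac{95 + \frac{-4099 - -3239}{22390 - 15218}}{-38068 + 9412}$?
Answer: $- \frac{21265}{6422526} \approx -0.003311$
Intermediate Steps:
$\frac{95 + \frac{-4099 - -3239}{22390 - 15218}}{-38068 + 9412} = \frac{95 + \frac{-4099 + \left(3245 - 6\right)}{7172}}{-28656} = \left(95 + \left(-4099 + 3239\right) \frac{1}{7172}\right) \left(- \frac{1}{28656}\right) = \left(95 - \frac{215}{1793}\right) \left(- \frac{1}{28656}\right) = \frac{170120}{1793} \left(- \frac{1}{28656}\right) = - \frac{21265}{6422526}$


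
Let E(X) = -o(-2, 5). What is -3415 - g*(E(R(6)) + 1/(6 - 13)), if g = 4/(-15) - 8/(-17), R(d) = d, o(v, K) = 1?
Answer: -6095359/1785 ≈ -3414.8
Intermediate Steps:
E(X) = -1 (E(X) = -1*1 = -1)
g = 52/255 (g = 4*(-1/15) - 8*(-1/17) = -4/15 + 8/17 = 52/255 ≈ 0.20392)
-3415 - g*(E(R(6)) + 1/(6 - 13)) = -3415 - 52*(-1 + 1/(6 - 13))/255 = -3415 - 52*(-1 + 1/(-7))/255 = -3415 - 52*(-1 - ⅐)/255 = -3415 - 52*(-8)/(255*7) = -3415 - 1*(-416/1785) = -3415 + 416/1785 = -6095359/1785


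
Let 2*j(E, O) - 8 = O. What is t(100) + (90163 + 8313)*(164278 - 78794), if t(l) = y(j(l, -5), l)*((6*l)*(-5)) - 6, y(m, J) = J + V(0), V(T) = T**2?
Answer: 8417822378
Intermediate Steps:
j(E, O) = 4 + O/2
y(m, J) = J (y(m, J) = J + 0**2 = J + 0 = J)
t(l) = -6 - 30*l**2 (t(l) = l*((6*l)*(-5)) - 6 = l*(-30*l) - 6 = -30*l**2 - 6 = -6 - 30*l**2)
t(100) + (90163 + 8313)*(164278 - 78794) = (-6 - 30*100**2) + (90163 + 8313)*(164278 - 78794) = (-6 - 30*10000) + 98476*85484 = (-6 - 300000) + 8418122384 = -300006 + 8418122384 = 8417822378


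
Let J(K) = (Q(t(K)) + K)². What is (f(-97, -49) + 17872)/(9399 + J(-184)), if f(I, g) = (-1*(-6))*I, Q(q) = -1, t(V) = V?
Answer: 65/164 ≈ 0.39634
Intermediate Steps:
J(K) = (-1 + K)²
f(I, g) = 6*I
(f(-97, -49) + 17872)/(9399 + J(-184)) = (6*(-97) + 17872)/(9399 + (-1 - 184)²) = (-582 + 17872)/(9399 + (-185)²) = 17290/(9399 + 34225) = 17290/43624 = 17290*(1/43624) = 65/164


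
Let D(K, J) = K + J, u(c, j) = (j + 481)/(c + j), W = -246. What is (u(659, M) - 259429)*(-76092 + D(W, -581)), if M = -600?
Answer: 1177355289170/59 ≈ 1.9955e+10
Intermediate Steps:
u(c, j) = (481 + j)/(c + j)
D(K, J) = J + K
(u(659, M) - 259429)*(-76092 + D(W, -581)) = ((481 - 600)/(659 - 600) - 259429)*(-76092 + (-581 - 246)) = (-119/59 - 259429)*(-76092 - 827) = ((1/59)*(-119) - 259429)*(-76919) = (-119/59 - 259429)*(-76919) = -15306430/59*(-76919) = 1177355289170/59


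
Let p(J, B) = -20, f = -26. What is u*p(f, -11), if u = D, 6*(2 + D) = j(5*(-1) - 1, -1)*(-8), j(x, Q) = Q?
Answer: 40/3 ≈ 13.333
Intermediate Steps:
D = -⅔ (D = -2 + (-1*(-8))/6 = -2 + (⅙)*8 = -2 + 4/3 = -⅔ ≈ -0.66667)
u = -⅔ ≈ -0.66667
u*p(f, -11) = -⅔*(-20) = 40/3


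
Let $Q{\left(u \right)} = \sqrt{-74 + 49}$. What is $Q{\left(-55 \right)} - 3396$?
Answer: $-3396 + 5 i \approx -3396.0 + 5.0 i$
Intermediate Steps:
$Q{\left(u \right)} = 5 i$ ($Q{\left(u \right)} = \sqrt{-25} = 5 i$)
$Q{\left(-55 \right)} - 3396 = 5 i - 3396 = -3396 + 5 i$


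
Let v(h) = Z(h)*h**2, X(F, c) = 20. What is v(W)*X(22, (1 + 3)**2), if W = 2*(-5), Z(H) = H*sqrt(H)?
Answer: -20000*I*sqrt(10) ≈ -63246.0*I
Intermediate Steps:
Z(H) = H**(3/2)
W = -10
v(h) = h**(7/2) (v(h) = h**(3/2)*h**2 = h**(7/2))
v(W)*X(22, (1 + 3)**2) = (-10)**(7/2)*20 = -1000*I*sqrt(10)*20 = -20000*I*sqrt(10)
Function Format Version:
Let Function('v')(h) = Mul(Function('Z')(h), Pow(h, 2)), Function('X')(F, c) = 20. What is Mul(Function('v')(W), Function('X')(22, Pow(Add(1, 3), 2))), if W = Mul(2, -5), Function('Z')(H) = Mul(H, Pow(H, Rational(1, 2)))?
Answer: Mul(-20000, I, Pow(10, Rational(1, 2))) ≈ Mul(-63246., I)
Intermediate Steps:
Function('Z')(H) = Pow(H, Rational(3, 2))
W = -10
Function('v')(h) = Pow(h, Rational(7, 2)) (Function('v')(h) = Mul(Pow(h, Rational(3, 2)), Pow(h, 2)) = Pow(h, Rational(7, 2)))
Mul(Function('v')(W), Function('X')(22, Pow(Add(1, 3), 2))) = Mul(Pow(-10, Rational(7, 2)), 20) = Mul(Mul(-1000, I, Pow(10, Rational(1, 2))), 20) = Mul(-20000, I, Pow(10, Rational(1, 2)))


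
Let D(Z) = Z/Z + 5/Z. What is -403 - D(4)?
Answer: -1621/4 ≈ -405.25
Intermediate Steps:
D(Z) = 1 + 5/Z
-403 - D(4) = -403 - (5 + 4)/4 = -403 - 9/4 = -1621/4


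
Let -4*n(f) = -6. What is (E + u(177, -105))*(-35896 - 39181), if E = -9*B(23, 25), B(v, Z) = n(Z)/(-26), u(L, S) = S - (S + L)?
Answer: 688981629/52 ≈ 1.3250e+7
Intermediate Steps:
n(f) = 3/2 (n(f) = -1/4*(-6) = 3/2)
u(L, S) = -L (u(L, S) = S - (L + S) = S + (-L - S) = -L)
B(v, Z) = -3/52 (B(v, Z) = (3/2)/(-26) = (3/2)*(-1/26) = -3/52)
E = 27/52 (E = -9*(-3/52) = 27/52 ≈ 0.51923)
(E + u(177, -105))*(-35896 - 39181) = (27/52 - 1*177)*(-35896 - 39181) = (27/52 - 177)*(-75077) = -9177/52*(-75077) = 688981629/52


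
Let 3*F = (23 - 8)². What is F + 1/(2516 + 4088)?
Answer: 495301/6604 ≈ 75.000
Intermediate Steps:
F = 75 (F = (23 - 8)²/3 = (⅓)*15² = (⅓)*225 = 75)
F + 1/(2516 + 4088) = 75 + 1/(2516 + 4088) = 75 + 1/6604 = 495301/6604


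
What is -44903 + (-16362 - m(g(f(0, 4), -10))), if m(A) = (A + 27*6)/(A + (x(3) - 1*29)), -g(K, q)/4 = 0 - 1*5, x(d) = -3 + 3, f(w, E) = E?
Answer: -551203/9 ≈ -61245.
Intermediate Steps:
x(d) = 0
g(K, q) = 20 (g(K, q) = -4*(0 - 1*5) = -4*(0 - 5) = -4*(-5) = 20)
m(A) = (162 + A)/(-29 + A) (m(A) = (A + 27*6)/(A + (0 - 1*29)) = (A + 162)/(A + (0 - 29)) = (162 + A)/(A - 29) = (162 + A)/(-29 + A))
-44903 + (-16362 - m(g(f(0, 4), -10))) = -44903 + (-16362 - (162 + 20)/(-29 + 20)) = -44903 + (-16362 - 182/(-9)) = -44903 + (-16362 - (-1)*182/9) = -44903 + (-16362 - 1*(-182/9)) = -44903 + (-16362 + 182/9) = -44903 - 147076/9 = -551203/9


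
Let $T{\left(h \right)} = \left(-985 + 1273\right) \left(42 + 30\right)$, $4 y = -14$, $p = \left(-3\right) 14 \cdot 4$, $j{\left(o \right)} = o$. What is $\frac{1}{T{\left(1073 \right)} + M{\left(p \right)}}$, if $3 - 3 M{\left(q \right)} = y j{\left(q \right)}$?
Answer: $\frac{1}{20541} \approx 4.8683 \cdot 10^{-5}$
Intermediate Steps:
$p = -168$ ($p = \left(-42\right) 4 = -168$)
$y = - \frac{7}{2}$ ($y = \frac{1}{4} \left(-14\right) = - \frac{7}{2} \approx -3.5$)
$T{\left(h \right)} = 20736$ ($T{\left(h \right)} = 288 \cdot 72 = 20736$)
$M{\left(q \right)} = 1 + \frac{7 q}{6}$ ($M{\left(q \right)} = 1 - \frac{\left(- \frac{7}{2}\right) q}{3} = 1 + \frac{7 q}{6}$)
$\frac{1}{T{\left(1073 \right)} + M{\left(p \right)}} = \frac{1}{20736 + \left(1 + \frac{7}{6} \left(-168\right)\right)} = \frac{1}{20736 + \left(1 - 196\right)} = \frac{1}{20736 - 195} = \frac{1}{20541}$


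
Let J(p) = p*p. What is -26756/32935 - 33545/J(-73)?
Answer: -1247387299/175510615 ≈ -7.1072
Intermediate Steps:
J(p) = p²
-26756/32935 - 33545/J(-73) = -26756/32935 - 33545/((-73)²) = -26756*1/32935 - 33545/5329 = -26756/32935 - 33545*1/5329 = -26756/32935 - 33545/5329 = -1247387299/175510615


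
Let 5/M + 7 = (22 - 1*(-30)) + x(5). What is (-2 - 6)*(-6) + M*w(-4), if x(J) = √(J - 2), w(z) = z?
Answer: 16026/337 + 10*√3/1011 ≈ 47.572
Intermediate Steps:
x(J) = √(-2 + J)
M = 5/(45 + √3) (M = 5/(-7 + ((22 - 1*(-30)) + √(-2 + 5))) = 5/(-7 + ((22 + 30) + √3)) = 5/(-7 + (52 + √3)) = 5/(45 + √3) ≈ 0.10699)
(-2 - 6)*(-6) + M*w(-4) = (-2 - 6)*(-6) + (75/674 - 5*√3/2022)*(-4) = -8*(-6) + (-150/337 + 10*√3/1011) = 48 + (-150/337 + 10*√3/1011) = 16026/337 + 10*√3/1011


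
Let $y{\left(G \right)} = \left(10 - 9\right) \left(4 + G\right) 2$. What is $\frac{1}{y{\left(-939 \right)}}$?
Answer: $- \frac{1}{1870} \approx -0.00053476$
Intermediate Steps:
$y{\left(G \right)} = 8 + 2 G$ ($y{\left(G \right)} = 1 \left(8 + 2 G\right) = 8 + 2 G$)
$\frac{1}{y{\left(-939 \right)}} = \frac{1}{8 + 2 \left(-939\right)} = \frac{1}{8 - 1878} = \frac{1}{-1870} = - \frac{1}{1870}$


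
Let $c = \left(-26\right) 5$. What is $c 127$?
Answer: $-16510$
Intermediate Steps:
$c = -130$
$c 127 = \left(-130\right) 127 = -16510$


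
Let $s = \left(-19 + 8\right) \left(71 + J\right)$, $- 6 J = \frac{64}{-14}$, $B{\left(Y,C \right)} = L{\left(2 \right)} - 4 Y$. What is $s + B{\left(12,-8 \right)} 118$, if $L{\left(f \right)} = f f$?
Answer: $- \frac{125609}{21} \approx -5981.4$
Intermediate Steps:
$L{\left(f \right)} = f^{2}$
$B{\left(Y,C \right)} = 4 - 4 Y$ ($B{\left(Y,C \right)} = 2^{2} - 4 Y = 4 - 4 Y$)
$J = \frac{16}{21}$ ($J = - \frac{64 \frac{1}{-14}}{6} = - \frac{64 \left(- \frac{1}{14}\right)}{6} = \left(- \frac{1}{6}\right) \left(- \frac{32}{7}\right) = \frac{16}{21} \approx 0.7619$)
$s = - \frac{16577}{21}$ ($s = \left(-19 + 8\right) \left(71 + \frac{16}{21}\right) = \left(-11\right) \frac{1507}{21} = - \frac{16577}{21} \approx -789.38$)
$s + B{\left(12,-8 \right)} 118 = - \frac{16577}{21} + \left(4 - 48\right) 118 = - \frac{16577}{21} - 5192 = - \frac{125609}{21}$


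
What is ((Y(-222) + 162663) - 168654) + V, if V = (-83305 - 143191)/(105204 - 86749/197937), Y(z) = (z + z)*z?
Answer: 1927748750628471/20823677399 ≈ 92575.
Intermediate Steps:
Y(z) = 2*z² (Y(z) = (2*z)*z = 2*z²)
V = -44831938752/20823677399 (V = -226496/(105204 - 86749*1/197937) = -226496/(105204 - 86749/197937) = -226496/20823677399/197937 = -226496*197937/20823677399 = -44831938752/20823677399 ≈ -2.1529)
((Y(-222) + 162663) - 168654) + V = ((2*(-222)² + 162663) - 168654) - 44831938752/20823677399 = ((2*49284 + 162663) - 168654) - 44831938752/20823677399 = ((98568 + 162663) - 168654) - 44831938752/20823677399 = (261231 - 168654) - 44831938752/20823677399 = 92577 - 44831938752/20823677399 = 1927748750628471/20823677399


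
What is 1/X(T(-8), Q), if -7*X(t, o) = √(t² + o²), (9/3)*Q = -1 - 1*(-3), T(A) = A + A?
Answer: -21*√577/1154 ≈ -0.43712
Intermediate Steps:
T(A) = 2*A
Q = ⅔ (Q = (-1 - 1*(-3))/3 = (-1 + 3)/3 = (⅓)*2 = ⅔ ≈ 0.66667)
X(t, o) = -√(o² + t²)/7 (X(t, o) = -√(t² + o²)/7 = -√(o² + t²)/7)
1/X(T(-8), Q) = 1/(-√((⅔)² + (2*(-8))²)/7) = 1/(-√(4/9 + (-16)²)/7) = 1/(-√(4/9 + 256)/7) = 1/(-2*√577/21) = -21*√577/1154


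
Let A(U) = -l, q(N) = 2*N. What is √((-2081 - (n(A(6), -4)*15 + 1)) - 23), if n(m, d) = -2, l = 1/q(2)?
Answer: 5*I*√83 ≈ 45.552*I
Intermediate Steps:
l = ¼ (l = 1/(2*2) = 1/4 = ¼ ≈ 0.25000)
A(U) = -¼ (A(U) = -1*¼ = -¼)
√((-2081 - (n(A(6), -4)*15 + 1)) - 23) = √((-2081 - (-2*15 + 1)) - 23) = √((-2081 - (-30 + 1)) - 23) = √((-2081 - 1*(-29)) - 23) = √((-2081 + 29) - 23) = √(-2052 - 23) = √(-2075) = 5*I*√83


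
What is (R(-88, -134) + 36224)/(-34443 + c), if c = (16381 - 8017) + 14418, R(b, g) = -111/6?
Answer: -24137/7774 ≈ -3.1048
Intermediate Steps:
R(b, g) = -37/2 (R(b, g) = -111*1/6 = -37/2)
c = 22782 (c = 8364 + 14418 = 22782)
(R(-88, -134) + 36224)/(-34443 + c) = (-37/2 + 36224)/(-34443 + 22782) = (72411/2)/(-11661) = (72411/2)*(-1/11661) = -24137/7774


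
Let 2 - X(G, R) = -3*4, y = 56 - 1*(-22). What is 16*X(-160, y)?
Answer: 224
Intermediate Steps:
y = 78 (y = 56 + 22 = 78)
X(G, R) = 14 (X(G, R) = 2 - (-3)*4 = 2 - 1*(-12) = 2 + 12 = 14)
16*X(-160, y) = 16*14 = 224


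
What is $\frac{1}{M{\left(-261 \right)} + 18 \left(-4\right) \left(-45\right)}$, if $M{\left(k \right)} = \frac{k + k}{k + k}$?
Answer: $\frac{1}{3241} \approx 0.00030855$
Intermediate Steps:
$M{\left(k \right)} = 1$ ($M{\left(k \right)} = \frac{2 k}{2 k} = 2 k \frac{1}{2 k} = 1$)
$\frac{1}{M{\left(-261 \right)} + 18 \left(-4\right) \left(-45\right)} = \frac{1}{1 + 18 \left(-4\right) \left(-45\right)} = \frac{1}{1 - -3240} = \frac{1}{1 + 3240} = \frac{1}{3241}$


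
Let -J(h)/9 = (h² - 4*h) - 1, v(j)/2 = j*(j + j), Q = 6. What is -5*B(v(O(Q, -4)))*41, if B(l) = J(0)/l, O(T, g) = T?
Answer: -205/16 ≈ -12.813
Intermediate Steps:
v(j) = 4*j² (v(j) = 2*(j*(j + j)) = 2*(j*(2*j)) = 2*(2*j²) = 4*j²)
J(h) = 9 - 9*h² + 36*h (J(h) = -9*((h² - 4*h) - 1) = -9*(-1 + h² - 4*h) = 9 - 9*h² + 36*h)
B(l) = 9/l (B(l) = (9 - 9*0² + 36*0)/l = (9 - 9*0 + 0)/l = (9 + 0 + 0)/l = 9/l)
-5*B(v(O(Q, -4)))*41 = -45/(4*6²)*41 = -45/(4*36)*41 = -45/144*41 = -5*1/16*41 = -5/16*41 = -205/16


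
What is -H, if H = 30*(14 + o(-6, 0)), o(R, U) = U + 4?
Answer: -540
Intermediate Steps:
o(R, U) = 4 + U
H = 540 (H = 30*(14 + (4 + 0)) = 30*(14 + 4) = 30*18 = 540)
-H = -1*540 = -540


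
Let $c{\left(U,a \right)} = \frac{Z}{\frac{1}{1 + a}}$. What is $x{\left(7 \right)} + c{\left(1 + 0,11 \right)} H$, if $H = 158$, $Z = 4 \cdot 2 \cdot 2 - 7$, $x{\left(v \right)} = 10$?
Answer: $17074$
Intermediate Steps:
$Z = 9$ ($Z = 8 \cdot 2 - 7 = 16 - 7 = 9$)
$c{\left(U,a \right)} = 9 + 9 a$ ($c{\left(U,a \right)} = \frac{9}{\frac{1}{1 + a}} = 9 \left(1 + a\right) = 9 + 9 a$)
$x{\left(7 \right)} + c{\left(1 + 0,11 \right)} H = 10 + \left(9 + 9 \cdot 11\right) 158 = 10 + \left(9 + 99\right) 158 = 10 + 108 \cdot 158 = 10 + 17064 = 17074$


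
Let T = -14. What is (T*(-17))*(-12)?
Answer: -2856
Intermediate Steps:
(T*(-17))*(-12) = -14*(-17)*(-12) = 238*(-12) = -2856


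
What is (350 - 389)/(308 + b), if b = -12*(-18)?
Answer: -39/524 ≈ -0.074427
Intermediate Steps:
b = 216
(350 - 389)/(308 + b) = (350 - 389)/(308 + 216) = -39/524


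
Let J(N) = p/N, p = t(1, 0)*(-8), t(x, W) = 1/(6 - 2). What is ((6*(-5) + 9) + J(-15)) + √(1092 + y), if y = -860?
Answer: -313/15 + 2*√58 ≈ -5.6351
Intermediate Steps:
t(x, W) = ¼ (t(x, W) = 1/4 = ¼)
p = -2 (p = (¼)*(-8) = -2)
J(N) = -2/N
((6*(-5) + 9) + J(-15)) + √(1092 + y) = ((6*(-5) + 9) - 2/(-15)) + √(1092 - 860) = ((-30 + 9) - 2*(-1/15)) + √232 = (-21 + 2/15) + 2*√58 = -313/15 + 2*√58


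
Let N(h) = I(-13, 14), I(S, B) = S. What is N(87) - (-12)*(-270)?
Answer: -3253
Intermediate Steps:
N(h) = -13
N(87) - (-12)*(-270) = -13 - (-12)*(-270) = -13 - 1*3240 = -13 - 3240 = -3253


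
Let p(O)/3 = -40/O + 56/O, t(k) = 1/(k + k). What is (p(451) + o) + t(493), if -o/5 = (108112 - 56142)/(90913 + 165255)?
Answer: -57268407/63145412 ≈ -0.90693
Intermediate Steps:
t(k) = 1/(2*k)
o = -129925/128084 (o = -5*(108112 - 56142)/(90913 + 165255) = -259850/256168 = -5*25985/128084 = -129925/128084 ≈ -1.0144)
p(O) = 48/O (p(O) = 3*(-40/O + 56/O) = 3*(16/O) = 48/O)
(p(451) + o) + t(493) = (48/451 - 129925/128084) + (½)/493 = (48*(1/451) - 129925/128084) + (½)*(1/493) = (48/451 - 129925/128084) + 1/986 = -116293/128084 + 1/986 = -57268407/63145412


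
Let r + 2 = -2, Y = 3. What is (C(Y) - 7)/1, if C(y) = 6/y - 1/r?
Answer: -19/4 ≈ -4.7500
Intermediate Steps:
r = -4 (r = -2 - 2 = -4)
C(y) = 1/4 + 6/y (C(y) = 6/y - 1/(-4) = 6/y - 1*(-1/4) = 6/y + 1/4 = 1/4 + 6/y)
(C(Y) - 7)/1 = ((1/4)*(24 + 3)/3 - 7)/1 = ((1/4)*(1/3)*27 - 7)*1 = (9/4 - 7)*1 = -19/4*1 = -19/4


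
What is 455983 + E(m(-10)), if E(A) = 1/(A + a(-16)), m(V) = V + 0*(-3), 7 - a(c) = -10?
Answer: 3191882/7 ≈ 4.5598e+5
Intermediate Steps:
a(c) = 17 (a(c) = 7 - 1*(-10) = 7 + 10 = 17)
m(V) = V (m(V) = V + 0 = V)
E(A) = 1/(17 + A) (E(A) = 1/(A + 17) = 1/(17 + A))
455983 + E(m(-10)) = 455983 + 1/(17 - 10) = 455983 + 1/7 = 3191882/7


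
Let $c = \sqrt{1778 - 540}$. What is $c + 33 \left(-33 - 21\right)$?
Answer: $-1782 + \sqrt{1238} \approx -1746.8$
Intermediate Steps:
$c = \sqrt{1238}$ ($c = \sqrt{1778 - 540} = \sqrt{1238} \approx 35.185$)
$c + 33 \left(-33 - 21\right) = \sqrt{1238} + 33 \left(-33 - 21\right) = \sqrt{1238} + 33 \left(-54\right) = \sqrt{1238} - 1782 = -1782 + \sqrt{1238}$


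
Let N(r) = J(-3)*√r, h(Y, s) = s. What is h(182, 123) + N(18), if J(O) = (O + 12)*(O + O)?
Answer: 123 - 162*√2 ≈ -106.10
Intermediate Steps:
J(O) = 2*O*(12 + O) (J(O) = (12 + O)*(2*O) = 2*O*(12 + O))
N(r) = -54*√r (N(r) = (2*(-3)*(12 - 3))*√r = (2*(-3)*9)*√r = -54*√r)
h(182, 123) + N(18) = 123 - 162*√2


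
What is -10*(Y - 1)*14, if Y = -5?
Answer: 840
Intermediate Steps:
-10*(Y - 1)*14 = -10*(-5 - 1)*14 = -10*(-6)*14 = 60*14 = 840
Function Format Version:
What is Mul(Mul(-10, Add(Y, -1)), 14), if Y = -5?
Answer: 840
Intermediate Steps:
Mul(Mul(-10, Add(Y, -1)), 14) = Mul(Mul(-10, Add(-5, -1)), 14) = Mul(Mul(-10, -6), 14) = Mul(60, 14) = 840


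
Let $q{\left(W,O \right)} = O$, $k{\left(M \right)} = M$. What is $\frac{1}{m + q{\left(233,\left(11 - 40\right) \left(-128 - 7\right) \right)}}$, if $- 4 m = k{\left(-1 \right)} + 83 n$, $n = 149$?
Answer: $\frac{2}{1647} \approx 0.0012143$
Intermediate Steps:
$m = - \frac{6183}{2}$ ($m = - \frac{-1 + 83 \cdot 149}{4} = - \frac{-1 + 12367}{4} = \left(- \frac{1}{4}\right) 12366 = - \frac{6183}{2} \approx -3091.5$)
$\frac{1}{m + q{\left(233,\left(11 - 40\right) \left(-128 - 7\right) \right)}} = \frac{1}{- \frac{6183}{2} + \left(11 - 40\right) \left(-128 - 7\right)} = \frac{1}{- \frac{6183}{2} - -3915} = \frac{1}{- \frac{6183}{2} + 3915} = \frac{1}{\frac{1647}{2}} = \frac{2}{1647}$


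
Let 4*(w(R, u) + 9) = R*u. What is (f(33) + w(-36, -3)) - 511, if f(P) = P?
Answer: -460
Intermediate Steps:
w(R, u) = -9 + R*u/4 (w(R, u) = -9 + (R*u)/4 = -9 + R*u/4)
(f(33) + w(-36, -3)) - 511 = (33 + (-9 + (¼)*(-36)*(-3))) - 511 = (33 + (-9 + 27)) - 511 = (33 + 18) - 511 = 51 - 511 = -460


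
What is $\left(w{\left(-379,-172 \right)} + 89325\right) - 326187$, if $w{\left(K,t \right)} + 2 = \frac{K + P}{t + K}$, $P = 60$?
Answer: $- \frac{4500405}{19} \approx -2.3686 \cdot 10^{5}$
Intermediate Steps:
$w{\left(K,t \right)} = -2 + \frac{60 + K}{K + t}$ ($w{\left(K,t \right)} = -2 + \frac{K + 60}{t + K} = -2 + \frac{60 + K}{K + t}$)
$\left(w{\left(-379,-172 \right)} + 89325\right) - 326187 = \left(\frac{60 - -379 - -344}{-379 - 172} + 89325\right) - 326187 = \left(\frac{60 + 379 + 344}{-551} + 89325\right) - 326187 = \left(\left(- \frac{1}{551}\right) 783 + 89325\right) - 326187 = \left(- \frac{27}{19} + 89325\right) - 326187 = \frac{1697148}{19} - 326187 = - \frac{4500405}{19}$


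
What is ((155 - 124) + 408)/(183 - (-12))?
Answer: 439/195 ≈ 2.2513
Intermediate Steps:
((155 - 124) + 408)/(183 - (-12)) = (31 + 408)/(183 - 12*(-1)) = 439/(183 + 12) = 439/195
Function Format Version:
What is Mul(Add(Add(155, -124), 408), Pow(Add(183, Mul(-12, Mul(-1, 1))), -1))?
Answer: Rational(439, 195) ≈ 2.2513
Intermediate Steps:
Mul(Add(Add(155, -124), 408), Pow(Add(183, Mul(-12, Mul(-1, 1))), -1)) = Mul(Add(31, 408), Pow(Add(183, Mul(-12, -1)), -1)) = Mul(439, Pow(Add(183, 12), -1)) = Mul(439, Pow(195, -1)) = Mul(439, Rational(1, 195)) = Rational(439, 195)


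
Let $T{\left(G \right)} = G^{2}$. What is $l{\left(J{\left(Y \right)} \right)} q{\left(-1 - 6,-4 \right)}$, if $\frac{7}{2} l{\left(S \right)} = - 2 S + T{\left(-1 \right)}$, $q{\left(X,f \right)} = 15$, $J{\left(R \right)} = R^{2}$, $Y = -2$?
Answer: $-30$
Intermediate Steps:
$l{\left(S \right)} = \frac{2}{7} - \frac{4 S}{7}$ ($l{\left(S \right)} = \frac{2 \left(- 2 S + \left(-1\right)^{2}\right)}{7} = \frac{2 \left(- 2 S + 1\right)}{7} = \frac{2 \left(1 - 2 S\right)}{7} = \frac{2}{7} - \frac{4 S}{7}$)
$l{\left(J{\left(Y \right)} \right)} q{\left(-1 - 6,-4 \right)} = \left(\frac{2}{7} - \frac{4 \left(-2\right)^{2}}{7}\right) 15 = \left(\frac{2}{7} - \frac{16}{7}\right) 15 = \left(-2\right) 15 = -30$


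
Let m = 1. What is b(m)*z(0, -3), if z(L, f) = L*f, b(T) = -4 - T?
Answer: 0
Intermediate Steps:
b(m)*z(0, -3) = (-4 - 1*1)*(0*(-3)) = (-4 - 1)*0 = -5*0 = 0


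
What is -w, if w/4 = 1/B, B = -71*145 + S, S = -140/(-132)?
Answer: 33/84925 ≈ 0.00038858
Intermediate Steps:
S = 35/33 (S = -140*(-1/132) = 35/33 ≈ 1.0606)
B = -339700/33 (B = -71*145 + 35/33 = -10295 + 35/33 = -339700/33 ≈ -10294.)
w = -33/84925 (w = 4/(-339700/33) = 4*(-33/339700) = -33/84925 ≈ -0.00038858)
-w = -1*(-33/84925) = 33/84925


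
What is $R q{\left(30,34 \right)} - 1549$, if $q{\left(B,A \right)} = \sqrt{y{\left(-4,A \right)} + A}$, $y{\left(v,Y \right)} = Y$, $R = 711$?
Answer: $-1549 + 1422 \sqrt{17} \approx 4314.1$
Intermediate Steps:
$q{\left(B,A \right)} = \sqrt{2} \sqrt{A}$ ($q{\left(B,A \right)} = \sqrt{A + A} = \sqrt{2 A} = \sqrt{2} \sqrt{A}$)
$R q{\left(30,34 \right)} - 1549 = 711 \sqrt{2} \sqrt{34} - 1549 = 711 \cdot 2 \sqrt{17} - 1549 = 1422 \sqrt{17} - 1549 = -1549 + 1422 \sqrt{17}$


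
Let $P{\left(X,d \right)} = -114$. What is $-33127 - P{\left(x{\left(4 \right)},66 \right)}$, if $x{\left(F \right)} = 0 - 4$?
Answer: $-33013$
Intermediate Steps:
$x{\left(F \right)} = -4$
$-33127 - P{\left(x{\left(4 \right)},66 \right)} = -33127 - -114 = -33127 + 114 = -33013$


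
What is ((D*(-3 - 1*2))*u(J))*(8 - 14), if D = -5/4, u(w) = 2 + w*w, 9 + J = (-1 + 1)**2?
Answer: -6225/2 ≈ -3112.5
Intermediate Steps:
J = -9 (J = -9 + (-1 + 1)**2 = -9 + 0**2 = -9 + 0 = -9)
u(w) = 2 + w**2
D = -5/4 (D = -5*1/4 = -5/4 ≈ -1.2500)
((D*(-3 - 1*2))*u(J))*(8 - 14) = ((-5*(-3 - 1*2)/4)*(2 + (-9)**2))*(8 - 14) = ((-5*(-3 - 2)/4)*(2 + 81))*(-6) = (-5/4*(-5)*83)*(-6) = ((25/4)*83)*(-6) = (2075/4)*(-6) = -6225/2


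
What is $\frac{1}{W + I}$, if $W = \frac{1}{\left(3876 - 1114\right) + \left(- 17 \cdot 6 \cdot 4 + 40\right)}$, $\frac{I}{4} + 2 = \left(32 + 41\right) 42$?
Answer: $\frac{2394}{29340865} \approx 8.1593 \cdot 10^{-5}$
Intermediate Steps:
$I = 12256$ ($I = -8 + 4 \left(32 + 41\right) 42 = -8 + 4 \cdot 73 \cdot 42 = -8 + 4 \cdot 3066 = -8 + 12264 = 12256$)
$W = \frac{1}{2394}$ ($W = \frac{1}{2762 + \left(\left(-17\right) 24 + 40\right)} = \frac{1}{2762 + \left(-408 + 40\right)} = \frac{1}{2762 - 368} = \frac{1}{2394} \approx 0.00041771$)
$\frac{1}{W + I} = \frac{1}{\frac{1}{2394} + 12256} = \frac{1}{\frac{29340865}{2394}} = \frac{2394}{29340865}$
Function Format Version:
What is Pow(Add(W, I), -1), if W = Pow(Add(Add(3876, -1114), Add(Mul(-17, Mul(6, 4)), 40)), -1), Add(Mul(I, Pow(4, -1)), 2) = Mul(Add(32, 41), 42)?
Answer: Rational(2394, 29340865) ≈ 8.1593e-5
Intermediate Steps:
I = 12256 (I = Add(-8, Mul(4, Mul(Add(32, 41), 42))) = Add(-8, Mul(4, Mul(73, 42))) = Add(-8, Mul(4, 3066)) = Add(-8, 12264) = 12256)
W = Rational(1, 2394) (W = Pow(Add(2762, Add(Mul(-17, 24), 40)), -1) = Pow(Add(2762, Add(-408, 40)), -1) = Pow(Add(2762, -368), -1) = Pow(2394, -1) = Rational(1, 2394) ≈ 0.00041771)
Pow(Add(W, I), -1) = Pow(Add(Rational(1, 2394), 12256), -1) = Pow(Rational(29340865, 2394), -1) = Rational(2394, 29340865)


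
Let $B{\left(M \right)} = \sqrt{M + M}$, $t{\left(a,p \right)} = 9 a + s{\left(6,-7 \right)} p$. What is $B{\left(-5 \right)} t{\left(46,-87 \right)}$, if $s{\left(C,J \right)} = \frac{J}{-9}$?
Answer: $\frac{1039 i \sqrt{10}}{3} \approx 1095.2 i$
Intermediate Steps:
$s{\left(C,J \right)} = - \frac{J}{9}$ ($s{\left(C,J \right)} = J \left(- \frac{1}{9}\right) = - \frac{J}{9}$)
$t{\left(a,p \right)} = 9 a + \frac{7 p}{9}$ ($t{\left(a,p \right)} = 9 a + \left(- \frac{1}{9}\right) \left(-7\right) p = 9 a + \frac{7 p}{9}$)
$B{\left(M \right)} = \sqrt{2} \sqrt{M}$ ($B{\left(M \right)} = \sqrt{2 M} = \sqrt{2} \sqrt{M}$)
$B{\left(-5 \right)} t{\left(46,-87 \right)} = \sqrt{2} \sqrt{-5} \left(9 \cdot 46 + \frac{7}{9} \left(-87\right)\right) = \sqrt{2} i \sqrt{5} \left(414 - \frac{203}{3}\right) = i \sqrt{10} \cdot \frac{1039}{3} = \frac{1039 i \sqrt{10}}{3}$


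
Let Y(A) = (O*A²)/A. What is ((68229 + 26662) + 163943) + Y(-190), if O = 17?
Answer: 255604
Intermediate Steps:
Y(A) = 17*A (Y(A) = (17*A²)/A = 17*A)
((68229 + 26662) + 163943) + Y(-190) = ((68229 + 26662) + 163943) + 17*(-190) = (94891 + 163943) - 3230 = 258834 - 3230 = 255604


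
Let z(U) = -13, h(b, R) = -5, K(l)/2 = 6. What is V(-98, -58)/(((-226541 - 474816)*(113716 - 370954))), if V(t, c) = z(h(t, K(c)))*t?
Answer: 637/90207835983 ≈ 7.0615e-9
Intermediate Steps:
K(l) = 12 (K(l) = 2*6 = 12)
V(t, c) = -13*t
V(-98, -58)/(((-226541 - 474816)*(113716 - 370954))) = (-13*(-98))/(((-226541 - 474816)*(113716 - 370954))) = 1274/((-701357*(-257238))) = 1274/180415671966 = 1274*(1/180415671966) = 637/90207835983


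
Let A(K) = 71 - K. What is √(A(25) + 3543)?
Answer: √3589 ≈ 59.908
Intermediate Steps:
√(A(25) + 3543) = √((71 - 1*25) + 3543) = √((71 - 25) + 3543) = √(46 + 3543) = √3589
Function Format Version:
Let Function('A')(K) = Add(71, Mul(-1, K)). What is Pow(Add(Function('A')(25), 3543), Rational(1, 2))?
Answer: Pow(3589, Rational(1, 2)) ≈ 59.908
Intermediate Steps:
Pow(Add(Function('A')(25), 3543), Rational(1, 2)) = Pow(Add(Add(71, Mul(-1, 25)), 3543), Rational(1, 2)) = Pow(Add(Add(71, -25), 3543), Rational(1, 2)) = Pow(Add(46, 3543), Rational(1, 2)) = Pow(3589, Rational(1, 2))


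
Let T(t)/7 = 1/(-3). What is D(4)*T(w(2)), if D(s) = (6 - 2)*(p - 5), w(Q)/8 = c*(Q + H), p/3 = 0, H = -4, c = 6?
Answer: 140/3 ≈ 46.667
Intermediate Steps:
p = 0 (p = 3*0 = 0)
w(Q) = -192 + 48*Q (w(Q) = 8*(6*(Q - 4)) = 8*(6*(-4 + Q)) = 8*(-24 + 6*Q) = -192 + 48*Q)
T(t) = -7/3 (T(t) = 7/(-3) = 7*(-⅓) = -7/3)
D(s) = -20 (D(s) = (6 - 2)*(0 - 5) = 4*(-5) = -20)
D(4)*T(w(2)) = -20*(-7/3) = 140/3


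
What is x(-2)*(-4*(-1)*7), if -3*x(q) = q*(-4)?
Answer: -224/3 ≈ -74.667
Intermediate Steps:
x(q) = 4*q/3 (x(q) = -q*(-4)/3 = -(-4)*q/3 = 4*q/3)
x(-2)*(-4*(-1)*7) = ((4/3)*(-2))*(-4*(-1)*7) = -32*7/3 = -8/3*28 = -224/3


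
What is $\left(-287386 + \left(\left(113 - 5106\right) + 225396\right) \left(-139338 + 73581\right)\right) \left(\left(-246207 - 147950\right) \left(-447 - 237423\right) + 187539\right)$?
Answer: $-1358869933994539282953$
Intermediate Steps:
$\left(-287386 + \left(\left(113 - 5106\right) + 225396\right) \left(-139338 + 73581\right)\right) \left(\left(-246207 - 147950\right) \left(-447 - 237423\right) + 187539\right) = \left(-287386 + \left(\left(113 - 5106\right) + 225396\right) \left(-65757\right)\right) \left(\left(-394157\right) \left(-237870\right) + 187539\right) = \left(-287386 + \left(-4993 + 225396\right) \left(-65757\right)\right) \left(93758125590 + 187539\right) = \left(-287386 + 220403 \left(-65757\right)\right) 93758313129 = \left(-287386 - 14493040071\right) 93758313129 = \left(-14493327457\right) 93758313129 = -1358869933994539282953$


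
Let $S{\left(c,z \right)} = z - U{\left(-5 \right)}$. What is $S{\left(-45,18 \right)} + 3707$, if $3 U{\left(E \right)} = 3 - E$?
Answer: $\frac{11167}{3} \approx 3722.3$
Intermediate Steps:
$U{\left(E \right)} = 1 - \frac{E}{3}$ ($U{\left(E \right)} = \frac{3 - E}{3} = 1 - \frac{E}{3}$)
$S{\left(c,z \right)} = - \frac{8}{3} + z$ ($S{\left(c,z \right)} = z - \left(1 - - \frac{5}{3}\right) = z - \left(1 + \frac{5}{3}\right) = z - \frac{8}{3} = - \frac{8}{3} + z$)
$S{\left(-45,18 \right)} + 3707 = \left(- \frac{8}{3} + 18\right) + 3707 = \frac{46}{3} + 3707 = \frac{11167}{3}$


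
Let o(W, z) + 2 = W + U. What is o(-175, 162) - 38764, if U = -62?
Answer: -39003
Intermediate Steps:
o(W, z) = -64 + W (o(W, z) = -2 + (W - 62) = -2 + (-62 + W) = -64 + W)
o(-175, 162) - 38764 = (-64 - 175) - 38764 = -239 - 38764 = -39003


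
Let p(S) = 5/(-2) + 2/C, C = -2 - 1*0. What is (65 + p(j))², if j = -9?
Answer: 15129/4 ≈ 3782.3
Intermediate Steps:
C = -2 (C = -2 + 0 = -2)
p(S) = -7/2 (p(S) = 5/(-2) + 2/(-2) = 5*(-½) + 2*(-½) = -5/2 - 1 = -7/2)
(65 + p(j))² = (65 - 7/2)² = (123/2)² = 15129/4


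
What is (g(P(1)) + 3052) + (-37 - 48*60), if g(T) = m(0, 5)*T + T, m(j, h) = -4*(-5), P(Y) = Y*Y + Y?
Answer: 177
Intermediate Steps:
P(Y) = Y + Y² (P(Y) = Y² + Y = Y + Y²)
m(j, h) = 20
g(T) = 21*T (g(T) = 20*T + T = 21*T)
(g(P(1)) + 3052) + (-37 - 48*60) = (21*(1*(1 + 1)) + 3052) + (-37 - 48*60) = (21*(1*2) + 3052) + (-37 - 2880) = (21*2 + 3052) - 2917 = (42 + 3052) - 2917 = 3094 - 2917 = 177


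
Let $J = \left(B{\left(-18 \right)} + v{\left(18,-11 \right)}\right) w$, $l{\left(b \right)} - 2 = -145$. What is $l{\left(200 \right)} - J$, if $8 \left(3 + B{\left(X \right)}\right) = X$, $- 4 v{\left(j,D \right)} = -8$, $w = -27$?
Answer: $- \frac{923}{4} \approx -230.75$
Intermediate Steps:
$v{\left(j,D \right)} = 2$ ($v{\left(j,D \right)} = \left(- \frac{1}{4}\right) \left(-8\right) = 2$)
$B{\left(X \right)} = -3 + \frac{X}{8}$
$l{\left(b \right)} = -143$ ($l{\left(b \right)} = 2 - 145 = -143$)
$J = \frac{351}{4}$ ($J = \left(\left(-3 + \frac{1}{8} \left(-18\right)\right) + 2\right) \left(-27\right) = \left(\left(-3 - \frac{9}{4}\right) + 2\right) \left(-27\right) = \left(- \frac{21}{4} + 2\right) \left(-27\right) = \left(- \frac{13}{4}\right) \left(-27\right) = \frac{351}{4} \approx 87.75$)
$l{\left(200 \right)} - J = -143 - \frac{351}{4} = - \frac{923}{4}$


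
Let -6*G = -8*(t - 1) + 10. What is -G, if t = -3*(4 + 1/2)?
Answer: 21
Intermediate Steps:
t = -27/2 (t = -3*(4 + ½) = -3*9/2 = -27/2 ≈ -13.500)
G = -21 (G = -(-8*(-27/2 - 1) + 10)/6 = -(-8*(-29/2) + 10)/6 = -(116 + 10)/6 = -⅙*126 = -21)
-G = -1*(-21) = 21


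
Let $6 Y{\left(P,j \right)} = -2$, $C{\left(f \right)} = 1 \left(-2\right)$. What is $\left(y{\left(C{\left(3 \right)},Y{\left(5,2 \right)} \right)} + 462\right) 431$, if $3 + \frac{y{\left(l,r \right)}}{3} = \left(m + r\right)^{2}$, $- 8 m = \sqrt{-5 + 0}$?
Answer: $\frac{37494845}{192} + \frac{431 i \sqrt{5}}{4} \approx 1.9529 \cdot 10^{5} + 240.94 i$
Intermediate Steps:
$C{\left(f \right)} = -2$
$Y{\left(P,j \right)} = - \frac{1}{3}$ ($Y{\left(P,j \right)} = \frac{1}{6} \left(-2\right) = - \frac{1}{3}$)
$m = - \frac{i \sqrt{5}}{8}$ ($m = - \frac{\sqrt{-5 + 0}}{8} = - \frac{\sqrt{-5}}{8} = - \frac{i \sqrt{5}}{8} \approx - 0.27951 i$)
$y{\left(l,r \right)} = -9 + 3 \left(r - \frac{i \sqrt{5}}{8}\right)^{2}$ ($y{\left(l,r \right)} = -9 + 3 \left(- \frac{i \sqrt{5}}{8} + r\right)^{2} = -9 + 3 \left(r - \frac{i \sqrt{5}}{8}\right)^{2}$)
$\left(y{\left(C{\left(3 \right)},Y{\left(5,2 \right)} \right)} + 462\right) 431 = \left(\left(-9 + \frac{3 \left(8 \left(- \frac{1}{3}\right) - i \sqrt{5}\right)^{2}}{64}\right) + 462\right) 431 = \left(\left(-9 + \frac{3 \left(- \frac{8}{3} - i \sqrt{5}\right)^{2}}{64}\right) + 462\right) 431 = \left(453 + \frac{3 \left(- \frac{8}{3} - i \sqrt{5}\right)^{2}}{64}\right) 431 = 195243 + \frac{1293 \left(- \frac{8}{3} - i \sqrt{5}\right)^{2}}{64}$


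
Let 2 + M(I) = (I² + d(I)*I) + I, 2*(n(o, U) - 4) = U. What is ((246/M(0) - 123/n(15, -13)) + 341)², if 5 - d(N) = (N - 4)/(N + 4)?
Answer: 1784896/25 ≈ 71396.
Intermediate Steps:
d(N) = 5 - (-4 + N)/(4 + N) (d(N) = 5 - (N - 4)/(N + 4) = 5 - (-4 + N)/(4 + N))
n(o, U) = 4 + U/2
M(I) = -2 + I + I² + 4*I*(6 + I)/(4 + I) (M(I) = -2 + ((I² + (4*(6 + I)/(4 + I))*I) + I) = -2 + ((I² + 4*I*(6 + I)/(4 + I)) + I) = -2 + (I + I² + 4*I*(6 + I)/(4 + I)) = -2 + I + I² + 4*I*(6 + I)/(4 + I))
((246/M(0) - 123/n(15, -13)) + 341)² = ((246/(((-8 + 0³ + 9*0² + 26*0)/(4 + 0))) - 123/(4 + (½)*(-13))) + 341)² = ((246/(((-8 + 0 + 9*0 + 0)/4)) - 123/(4 - 13/2)) + 341)² = ((246/(((-8 + 0 + 0 + 0)/4)) - 123/(-5/2)) + 341)² = ((246/(((¼)*(-8))) - 123*(-⅖)) + 341)² = ((246/(-2) + 246/5) + 341)² = ((246*(-½) + 246/5) + 341)² = ((-123 + 246/5) + 341)² = (-369/5 + 341)² = (1336/5)² = 1784896/25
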